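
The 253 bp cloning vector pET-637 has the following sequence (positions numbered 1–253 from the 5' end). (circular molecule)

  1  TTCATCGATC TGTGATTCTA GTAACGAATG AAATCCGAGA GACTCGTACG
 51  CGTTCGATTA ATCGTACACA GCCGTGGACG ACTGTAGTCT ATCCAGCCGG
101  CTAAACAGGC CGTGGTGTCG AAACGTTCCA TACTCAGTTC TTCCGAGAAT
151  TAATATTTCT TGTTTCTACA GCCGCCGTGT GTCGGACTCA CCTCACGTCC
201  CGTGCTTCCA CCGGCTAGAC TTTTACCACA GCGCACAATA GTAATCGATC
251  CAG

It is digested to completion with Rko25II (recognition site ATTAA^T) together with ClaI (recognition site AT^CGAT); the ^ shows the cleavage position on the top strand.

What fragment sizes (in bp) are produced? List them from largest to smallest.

Rko25II sites (ATTAAT) start at positions 57, 149.
Rko25II cuts after base 5 of each site (before the last base), so after positions 61, 153.
ClaI sites (ATCGAT) start at positions 4, 244.
ClaI cuts after base 2 of each site, so after positions 5, 245.
Combined cut positions: 5, 61, 153, 245.
Circular molecule, 4 cuts → 4 fragments:
  6–61 → 56 bp
  62–153 → 92 bp
  154–245 → 92 bp
  246–253 then 1–5 → 8 + 5 = 13 bp
Sorted largest to smallest: 92, 92, 56, 13 bp.

92, 92, 56, 13 bp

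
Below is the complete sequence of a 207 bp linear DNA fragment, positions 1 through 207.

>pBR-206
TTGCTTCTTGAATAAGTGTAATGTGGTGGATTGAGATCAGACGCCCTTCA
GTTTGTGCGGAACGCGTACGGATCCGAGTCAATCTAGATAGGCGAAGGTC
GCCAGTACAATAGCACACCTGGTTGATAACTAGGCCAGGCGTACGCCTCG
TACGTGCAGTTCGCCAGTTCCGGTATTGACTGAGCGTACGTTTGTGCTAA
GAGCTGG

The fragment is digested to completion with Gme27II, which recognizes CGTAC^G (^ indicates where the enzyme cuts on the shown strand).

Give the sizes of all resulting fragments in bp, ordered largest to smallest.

75, 69, 36, 18, 9 bp

Gme27II sites (CGTACG) start at positions 65, 140, 149, 185.
Gme27II cuts after base 5 of each site (before the last base), so after positions 69, 144, 153, 189.
Linear molecule, 4 cuts → 5 fragments:
  1–69 → 69 bp
  70–144 → 75 bp
  145–153 → 9 bp
  154–189 → 36 bp
  190–207 → 18 bp
Sorted largest to smallest: 75, 69, 36, 18, 9 bp.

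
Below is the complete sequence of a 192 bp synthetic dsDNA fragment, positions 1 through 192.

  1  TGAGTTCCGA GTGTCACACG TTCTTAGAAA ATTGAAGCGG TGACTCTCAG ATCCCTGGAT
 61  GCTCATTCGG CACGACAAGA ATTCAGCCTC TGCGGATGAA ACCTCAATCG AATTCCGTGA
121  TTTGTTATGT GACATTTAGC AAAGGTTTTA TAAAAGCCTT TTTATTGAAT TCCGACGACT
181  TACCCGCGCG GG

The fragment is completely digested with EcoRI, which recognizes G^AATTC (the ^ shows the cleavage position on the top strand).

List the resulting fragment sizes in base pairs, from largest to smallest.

EcoRI sites (GAATTC) start at positions 79, 110, 167.
EcoRI cuts after the first base of each site, so after positions 79, 110, 167.
Linear molecule, 3 cuts → 4 fragments:
  1–79 → 79 bp
  80–110 → 31 bp
  111–167 → 57 bp
  168–192 → 25 bp
Sorted largest to smallest: 79, 57, 31, 25 bp.

79, 57, 31, 25 bp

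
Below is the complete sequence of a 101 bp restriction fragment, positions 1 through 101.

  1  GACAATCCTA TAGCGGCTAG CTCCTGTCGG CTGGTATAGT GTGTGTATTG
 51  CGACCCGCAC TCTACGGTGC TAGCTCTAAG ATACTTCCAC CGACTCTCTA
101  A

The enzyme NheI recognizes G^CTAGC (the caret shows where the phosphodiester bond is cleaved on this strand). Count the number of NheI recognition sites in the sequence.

GCTAGC occurs starting at positions 16, 69.
NheI cuts at 2 sites.

2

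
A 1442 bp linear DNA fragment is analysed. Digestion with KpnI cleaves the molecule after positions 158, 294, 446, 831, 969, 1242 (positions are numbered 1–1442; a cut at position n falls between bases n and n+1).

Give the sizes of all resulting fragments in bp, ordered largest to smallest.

385, 273, 200, 158, 152, 138, 136 bp

Linear molecule, 6 cuts → 7 fragments:
  158 − 0 = 158 bp
  294 − 158 = 136 bp
  446 − 294 = 152 bp
  831 − 446 = 385 bp
  969 − 831 = 138 bp
  1242 − 969 = 273 bp
  1442 − 1242 = 200 bp
Sorted largest to smallest: 385, 273, 200, 158, 152, 138, 136 bp.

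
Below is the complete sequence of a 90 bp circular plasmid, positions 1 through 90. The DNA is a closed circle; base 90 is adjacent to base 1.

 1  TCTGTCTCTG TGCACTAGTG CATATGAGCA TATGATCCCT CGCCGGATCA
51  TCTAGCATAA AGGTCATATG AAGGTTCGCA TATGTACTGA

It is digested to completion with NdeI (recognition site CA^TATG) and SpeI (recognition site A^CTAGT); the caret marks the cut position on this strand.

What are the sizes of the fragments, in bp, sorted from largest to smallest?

NdeI sites (CATATG) start at positions 21, 29, 65, 79.
NdeI cuts after base 2 of each site, so after positions 22, 30, 66, 80.
The SpeI site (ACTAGT) starts at position 14.
SpeI cuts after the first base of each site, so after position 14.
Combined cut positions: 14, 22, 30, 66, 80.
Circular molecule, 5 cuts → 5 fragments:
  15–22 → 8 bp
  23–30 → 8 bp
  31–66 → 36 bp
  67–80 → 14 bp
  81–90 then 1–14 → 10 + 14 = 24 bp
Sorted largest to smallest: 36, 24, 14, 8, 8 bp.

36, 24, 14, 8, 8 bp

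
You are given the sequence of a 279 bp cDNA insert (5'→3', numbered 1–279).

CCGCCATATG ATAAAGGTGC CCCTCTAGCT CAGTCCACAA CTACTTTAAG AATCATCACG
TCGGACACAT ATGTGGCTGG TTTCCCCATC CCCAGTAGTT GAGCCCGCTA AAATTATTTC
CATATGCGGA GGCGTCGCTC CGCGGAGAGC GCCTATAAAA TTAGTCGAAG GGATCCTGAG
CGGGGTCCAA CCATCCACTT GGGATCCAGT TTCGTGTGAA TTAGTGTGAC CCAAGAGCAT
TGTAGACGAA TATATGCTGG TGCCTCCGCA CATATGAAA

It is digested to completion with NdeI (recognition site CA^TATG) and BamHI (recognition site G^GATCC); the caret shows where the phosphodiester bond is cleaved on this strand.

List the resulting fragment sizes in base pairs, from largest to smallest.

70, 63, 53, 49, 31, 7, 6 bp

NdeI sites (CATATG) start at positions 5, 68, 121, 271.
NdeI cuts after base 2 of each site, so after positions 6, 69, 122, 272.
BamHI sites (GGATCC) start at positions 171, 202.
BamHI cuts after the first base of each site, so after positions 171, 202.
Combined cut positions: 6, 69, 122, 171, 202, 272.
Linear molecule, 6 cuts → 7 fragments:
  1–6 → 6 bp
  7–69 → 63 bp
  70–122 → 53 bp
  123–171 → 49 bp
  172–202 → 31 bp
  203–272 → 70 bp
  273–279 → 7 bp
Sorted largest to smallest: 70, 63, 53, 49, 31, 7, 6 bp.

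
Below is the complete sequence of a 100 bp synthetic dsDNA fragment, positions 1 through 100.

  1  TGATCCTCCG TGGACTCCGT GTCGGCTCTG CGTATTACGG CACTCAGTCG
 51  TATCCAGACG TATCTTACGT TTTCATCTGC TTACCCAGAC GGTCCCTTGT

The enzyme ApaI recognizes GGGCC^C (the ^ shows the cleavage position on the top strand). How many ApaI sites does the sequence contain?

0

No occurrence of GGGCCC is present in the sequence.
ApaI does not cut: 0 sites.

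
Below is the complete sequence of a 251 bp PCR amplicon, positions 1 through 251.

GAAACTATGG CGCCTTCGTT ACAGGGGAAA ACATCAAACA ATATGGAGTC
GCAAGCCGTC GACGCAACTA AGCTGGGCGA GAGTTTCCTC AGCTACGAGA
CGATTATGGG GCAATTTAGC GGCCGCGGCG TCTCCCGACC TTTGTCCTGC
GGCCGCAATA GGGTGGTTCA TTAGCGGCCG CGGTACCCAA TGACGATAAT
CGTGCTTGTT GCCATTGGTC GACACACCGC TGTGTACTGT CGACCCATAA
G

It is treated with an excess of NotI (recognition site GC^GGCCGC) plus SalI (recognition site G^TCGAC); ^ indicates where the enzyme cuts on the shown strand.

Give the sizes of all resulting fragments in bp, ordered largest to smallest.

62, 58, 43, 30, 25, 21, 12 bp

NotI sites (GCGGCCGC) start at positions 119, 149, 174.
NotI cuts after base 2 of each site, so after positions 120, 150, 175.
SalI sites (GTCGAC) start at positions 58, 218, 239.
SalI cuts after the first base of each site, so after positions 58, 218, 239.
Combined cut positions: 58, 120, 150, 175, 218, 239.
Linear molecule, 6 cuts → 7 fragments:
  1–58 → 58 bp
  59–120 → 62 bp
  121–150 → 30 bp
  151–175 → 25 bp
  176–218 → 43 bp
  219–239 → 21 bp
  240–251 → 12 bp
Sorted largest to smallest: 62, 58, 43, 30, 25, 21, 12 bp.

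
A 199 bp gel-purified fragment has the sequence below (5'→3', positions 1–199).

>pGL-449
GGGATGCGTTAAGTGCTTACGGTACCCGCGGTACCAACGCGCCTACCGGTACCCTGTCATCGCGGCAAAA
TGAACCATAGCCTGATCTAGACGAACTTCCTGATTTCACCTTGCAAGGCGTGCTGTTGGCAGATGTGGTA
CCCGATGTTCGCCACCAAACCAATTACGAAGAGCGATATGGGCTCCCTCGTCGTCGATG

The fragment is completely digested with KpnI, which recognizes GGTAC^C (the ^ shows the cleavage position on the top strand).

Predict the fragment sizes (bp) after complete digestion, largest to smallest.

89, 58, 25, 18, 9 bp

KpnI sites (GGTACC) start at positions 21, 30, 48, 137.
KpnI cuts after base 5 of each site (before the last base), so after positions 25, 34, 52, 141.
Linear molecule, 4 cuts → 5 fragments:
  1–25 → 25 bp
  26–34 → 9 bp
  35–52 → 18 bp
  53–141 → 89 bp
  142–199 → 58 bp
Sorted largest to smallest: 89, 58, 25, 18, 9 bp.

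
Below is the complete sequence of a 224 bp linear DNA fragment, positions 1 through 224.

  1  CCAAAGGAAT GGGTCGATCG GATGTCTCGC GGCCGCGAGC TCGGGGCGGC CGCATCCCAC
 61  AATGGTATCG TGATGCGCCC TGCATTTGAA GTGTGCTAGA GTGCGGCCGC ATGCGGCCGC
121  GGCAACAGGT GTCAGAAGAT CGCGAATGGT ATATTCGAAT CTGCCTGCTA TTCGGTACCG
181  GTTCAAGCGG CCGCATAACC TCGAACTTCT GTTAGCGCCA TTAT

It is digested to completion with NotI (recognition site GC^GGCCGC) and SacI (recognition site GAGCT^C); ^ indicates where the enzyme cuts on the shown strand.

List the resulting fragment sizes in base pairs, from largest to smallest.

74, 57, 36, 30, 11, 10, 6 bp

NotI sites (GCGGCCGC) start at positions 29, 46, 103, 113, 187.
NotI cuts after base 2 of each site, so after positions 30, 47, 104, 114, 188.
The SacI site (GAGCTC) starts at position 37.
SacI cuts after base 5 of each site (before the last base), so after position 41.
Combined cut positions: 30, 41, 47, 104, 114, 188.
Linear molecule, 6 cuts → 7 fragments:
  1–30 → 30 bp
  31–41 → 11 bp
  42–47 → 6 bp
  48–104 → 57 bp
  105–114 → 10 bp
  115–188 → 74 bp
  189–224 → 36 bp
Sorted largest to smallest: 74, 57, 36, 30, 11, 10, 6 bp.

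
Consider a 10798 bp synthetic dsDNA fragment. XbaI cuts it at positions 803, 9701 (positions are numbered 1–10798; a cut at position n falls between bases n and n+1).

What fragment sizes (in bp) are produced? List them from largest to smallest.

Linear molecule, 2 cuts → 3 fragments:
  803 − 0 = 803 bp
  9701 − 803 = 8898 bp
  10798 − 9701 = 1097 bp
Sorted largest to smallest: 8898, 1097, 803 bp.

8898, 1097, 803 bp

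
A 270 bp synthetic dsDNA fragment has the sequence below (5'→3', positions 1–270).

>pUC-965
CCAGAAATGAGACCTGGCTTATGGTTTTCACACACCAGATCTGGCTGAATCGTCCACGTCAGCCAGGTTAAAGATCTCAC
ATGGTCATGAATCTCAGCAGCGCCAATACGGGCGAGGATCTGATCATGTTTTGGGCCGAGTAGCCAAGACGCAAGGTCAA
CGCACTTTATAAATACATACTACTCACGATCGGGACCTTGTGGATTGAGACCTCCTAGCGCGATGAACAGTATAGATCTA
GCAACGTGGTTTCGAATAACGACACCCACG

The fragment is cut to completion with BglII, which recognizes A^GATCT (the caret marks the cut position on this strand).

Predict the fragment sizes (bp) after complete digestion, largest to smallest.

BglII sites (AGATCT) start at positions 37, 72, 234.
BglII cuts after the first base of each site, so after positions 37, 72, 234.
Linear molecule, 3 cuts → 4 fragments:
  1–37 → 37 bp
  38–72 → 35 bp
  73–234 → 162 bp
  235–270 → 36 bp
Sorted largest to smallest: 162, 37, 36, 35 bp.

162, 37, 36, 35 bp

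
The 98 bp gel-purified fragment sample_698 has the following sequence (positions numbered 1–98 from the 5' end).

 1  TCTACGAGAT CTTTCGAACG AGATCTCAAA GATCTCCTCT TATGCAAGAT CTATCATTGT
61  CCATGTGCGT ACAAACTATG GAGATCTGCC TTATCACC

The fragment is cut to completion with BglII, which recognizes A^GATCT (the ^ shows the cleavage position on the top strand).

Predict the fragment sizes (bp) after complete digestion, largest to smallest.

35, 17, 16, 14, 9, 7 bp

BglII sites (AGATCT) start at positions 7, 21, 30, 47, 82.
BglII cuts after the first base of each site, so after positions 7, 21, 30, 47, 82.
Linear molecule, 5 cuts → 6 fragments:
  1–7 → 7 bp
  8–21 → 14 bp
  22–30 → 9 bp
  31–47 → 17 bp
  48–82 → 35 bp
  83–98 → 16 bp
Sorted largest to smallest: 35, 17, 16, 14, 9, 7 bp.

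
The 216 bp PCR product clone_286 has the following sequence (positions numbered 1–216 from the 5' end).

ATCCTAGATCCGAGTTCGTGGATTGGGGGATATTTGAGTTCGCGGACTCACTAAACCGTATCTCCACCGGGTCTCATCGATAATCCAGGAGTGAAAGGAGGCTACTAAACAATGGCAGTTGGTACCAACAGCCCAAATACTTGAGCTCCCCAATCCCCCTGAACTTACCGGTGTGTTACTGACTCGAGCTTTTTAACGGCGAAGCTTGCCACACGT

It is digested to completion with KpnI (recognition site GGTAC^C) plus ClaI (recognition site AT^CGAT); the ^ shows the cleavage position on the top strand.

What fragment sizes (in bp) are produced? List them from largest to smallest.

The KpnI site (GGTACC) starts at position 121.
KpnI cuts after base 5 of each site (before the last base), so after position 125.
The ClaI site (ATCGAT) starts at position 76.
ClaI cuts after base 2 of each site, so after position 77.
Combined cut positions: 77, 125.
Linear molecule, 2 cuts → 3 fragments:
  1–77 → 77 bp
  78–125 → 48 bp
  126–216 → 91 bp
Sorted largest to smallest: 91, 77, 48 bp.

91, 77, 48 bp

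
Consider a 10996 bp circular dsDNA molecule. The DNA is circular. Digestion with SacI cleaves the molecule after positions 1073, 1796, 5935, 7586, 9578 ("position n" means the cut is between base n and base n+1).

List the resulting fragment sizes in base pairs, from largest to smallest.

4139, 2491, 1992, 1651, 723 bp

Circular molecule, 5 cuts → 5 fragments:
  1796 − 1073 = 723 bp
  5935 − 1796 = 4139 bp
  7586 − 5935 = 1651 bp
  9578 − 7586 = 1992 bp
  wrap: 10996 − 9578 + 1073 = 2491 bp
Sorted largest to smallest: 4139, 2491, 1992, 1651, 723 bp.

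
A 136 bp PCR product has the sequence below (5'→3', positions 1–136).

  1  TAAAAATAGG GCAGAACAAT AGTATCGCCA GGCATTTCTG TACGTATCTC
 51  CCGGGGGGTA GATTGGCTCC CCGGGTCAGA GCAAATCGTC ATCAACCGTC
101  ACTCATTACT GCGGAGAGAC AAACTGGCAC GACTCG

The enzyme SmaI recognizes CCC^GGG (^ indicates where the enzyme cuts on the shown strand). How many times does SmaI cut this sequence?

2

CCCGGG occurs starting at positions 50, 70.
SmaI cuts at 2 sites.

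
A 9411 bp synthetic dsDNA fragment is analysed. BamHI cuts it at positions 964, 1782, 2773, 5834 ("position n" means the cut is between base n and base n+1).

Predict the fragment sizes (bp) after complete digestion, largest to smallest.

Linear molecule, 4 cuts → 5 fragments:
  964 − 0 = 964 bp
  1782 − 964 = 818 bp
  2773 − 1782 = 991 bp
  5834 − 2773 = 3061 bp
  9411 − 5834 = 3577 bp
Sorted largest to smallest: 3577, 3061, 991, 964, 818 bp.

3577, 3061, 991, 964, 818 bp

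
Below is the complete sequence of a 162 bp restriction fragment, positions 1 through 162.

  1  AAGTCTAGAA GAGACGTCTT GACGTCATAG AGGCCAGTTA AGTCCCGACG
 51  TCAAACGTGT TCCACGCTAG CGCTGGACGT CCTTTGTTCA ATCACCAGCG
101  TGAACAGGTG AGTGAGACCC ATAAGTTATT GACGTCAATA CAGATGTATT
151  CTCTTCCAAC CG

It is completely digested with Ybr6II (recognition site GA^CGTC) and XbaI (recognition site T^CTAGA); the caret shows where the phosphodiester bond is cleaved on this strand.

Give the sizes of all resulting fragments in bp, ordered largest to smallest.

55, 30, 29, 26, 10, 8, 4 bp

Ybr6II sites (GACGTC) start at positions 13, 21, 47, 76, 131.
Ybr6II cuts after base 2 of each site, so after positions 14, 22, 48, 77, 132.
The XbaI site (TCTAGA) starts at position 4.
XbaI cuts after the first base of each site, so after position 4.
Combined cut positions: 4, 14, 22, 48, 77, 132.
Linear molecule, 6 cuts → 7 fragments:
  1–4 → 4 bp
  5–14 → 10 bp
  15–22 → 8 bp
  23–48 → 26 bp
  49–77 → 29 bp
  78–132 → 55 bp
  133–162 → 30 bp
Sorted largest to smallest: 55, 30, 29, 26, 10, 8, 4 bp.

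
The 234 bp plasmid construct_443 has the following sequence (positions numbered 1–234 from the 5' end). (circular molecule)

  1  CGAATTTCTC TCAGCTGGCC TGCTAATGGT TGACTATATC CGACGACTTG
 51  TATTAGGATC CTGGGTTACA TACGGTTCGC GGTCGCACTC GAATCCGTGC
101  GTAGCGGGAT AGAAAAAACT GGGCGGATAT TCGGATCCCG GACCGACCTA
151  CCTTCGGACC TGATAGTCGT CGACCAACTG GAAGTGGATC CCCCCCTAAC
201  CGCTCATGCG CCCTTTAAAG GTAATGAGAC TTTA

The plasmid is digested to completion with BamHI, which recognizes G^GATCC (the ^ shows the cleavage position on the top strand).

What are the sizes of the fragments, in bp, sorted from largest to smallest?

104, 77, 53 bp

BamHI sites (GGATCC) start at positions 56, 133, 186.
BamHI cuts after the first base of each site, so after positions 56, 133, 186.
Circular molecule, 3 cuts → 3 fragments:
  57–133 → 77 bp
  134–186 → 53 bp
  187–234 then 1–56 → 48 + 56 = 104 bp
Sorted largest to smallest: 104, 77, 53 bp.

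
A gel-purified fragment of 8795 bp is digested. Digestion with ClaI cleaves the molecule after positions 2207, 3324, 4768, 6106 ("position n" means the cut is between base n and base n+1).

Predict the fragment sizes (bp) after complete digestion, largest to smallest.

2689, 2207, 1444, 1338, 1117 bp

Linear molecule, 4 cuts → 5 fragments:
  2207 − 0 = 2207 bp
  3324 − 2207 = 1117 bp
  4768 − 3324 = 1444 bp
  6106 − 4768 = 1338 bp
  8795 − 6106 = 2689 bp
Sorted largest to smallest: 2689, 2207, 1444, 1338, 1117 bp.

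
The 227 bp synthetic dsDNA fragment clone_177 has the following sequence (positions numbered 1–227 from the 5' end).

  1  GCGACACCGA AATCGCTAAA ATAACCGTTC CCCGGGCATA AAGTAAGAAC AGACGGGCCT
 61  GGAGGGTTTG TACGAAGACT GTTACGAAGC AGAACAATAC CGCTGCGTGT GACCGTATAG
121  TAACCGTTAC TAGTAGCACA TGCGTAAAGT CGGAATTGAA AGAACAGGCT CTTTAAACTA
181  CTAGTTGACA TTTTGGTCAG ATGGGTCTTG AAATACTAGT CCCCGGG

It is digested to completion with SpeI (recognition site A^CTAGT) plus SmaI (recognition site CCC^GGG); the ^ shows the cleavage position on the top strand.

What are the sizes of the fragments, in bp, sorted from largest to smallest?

96, 51, 35, 33, 9, 3 bp

SpeI sites (ACTAGT) start at positions 129, 180, 215.
SpeI cuts after the first base of each site, so after positions 129, 180, 215.
SmaI sites (CCCGGG) start at positions 31, 222.
SmaI cuts after base 3 of each site, so after positions 33, 224.
Combined cut positions: 33, 129, 180, 215, 224.
Linear molecule, 5 cuts → 6 fragments:
  1–33 → 33 bp
  34–129 → 96 bp
  130–180 → 51 bp
  181–215 → 35 bp
  216–224 → 9 bp
  225–227 → 3 bp
Sorted largest to smallest: 96, 51, 35, 33, 9, 3 bp.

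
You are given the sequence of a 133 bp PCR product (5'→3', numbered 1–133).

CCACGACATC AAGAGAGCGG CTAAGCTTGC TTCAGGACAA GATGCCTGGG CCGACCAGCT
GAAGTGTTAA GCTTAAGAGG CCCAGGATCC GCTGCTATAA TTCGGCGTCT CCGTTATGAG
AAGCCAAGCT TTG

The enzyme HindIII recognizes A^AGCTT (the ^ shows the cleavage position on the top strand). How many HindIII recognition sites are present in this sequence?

AAGCTT occurs starting at positions 23, 69, 126.
HindIII cuts at 3 sites.

3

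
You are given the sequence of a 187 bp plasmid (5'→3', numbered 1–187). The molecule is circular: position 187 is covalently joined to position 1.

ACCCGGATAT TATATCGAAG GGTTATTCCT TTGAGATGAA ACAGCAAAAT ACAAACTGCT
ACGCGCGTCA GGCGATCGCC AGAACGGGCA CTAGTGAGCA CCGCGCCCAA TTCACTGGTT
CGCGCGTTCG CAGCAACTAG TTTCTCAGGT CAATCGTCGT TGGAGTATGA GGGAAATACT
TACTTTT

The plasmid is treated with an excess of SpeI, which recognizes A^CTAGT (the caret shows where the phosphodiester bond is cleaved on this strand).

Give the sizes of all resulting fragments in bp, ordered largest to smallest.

SpeI sites (ACTAGT) start at positions 90, 136.
SpeI cuts after the first base of each site, so after positions 90, 136.
Circular molecule, 2 cuts → 2 fragments:
  91–136 → 46 bp
  137–187 then 1–90 → 51 + 90 = 141 bp
Sorted largest to smallest: 141, 46 bp.

141, 46 bp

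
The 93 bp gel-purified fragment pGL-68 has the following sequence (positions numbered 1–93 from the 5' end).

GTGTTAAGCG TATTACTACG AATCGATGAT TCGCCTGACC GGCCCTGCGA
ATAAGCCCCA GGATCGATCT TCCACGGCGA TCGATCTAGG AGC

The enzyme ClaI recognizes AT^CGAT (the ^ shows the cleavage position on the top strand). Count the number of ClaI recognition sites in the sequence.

ATCGAT occurs starting at positions 22, 63, 80.
ClaI cuts at 3 sites.

3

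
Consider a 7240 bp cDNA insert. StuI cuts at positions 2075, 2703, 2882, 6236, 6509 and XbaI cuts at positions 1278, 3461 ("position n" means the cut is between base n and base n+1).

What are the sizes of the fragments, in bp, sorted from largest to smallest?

2775, 1278, 797, 731, 628, 579, 273, 179 bp

Combined cut positions (sorted): 1278, 2075, 2703, 2882, 3461, 6236, 6509.
Linear molecule, 7 cuts → 8 fragments:
  1278 − 0 = 1278 bp
  2075 − 1278 = 797 bp
  2703 − 2075 = 628 bp
  2882 − 2703 = 179 bp
  3461 − 2882 = 579 bp
  6236 − 3461 = 2775 bp
  6509 − 6236 = 273 bp
  7240 − 6509 = 731 bp
Sorted largest to smallest: 2775, 1278, 797, 731, 628, 579, 273, 179 bp.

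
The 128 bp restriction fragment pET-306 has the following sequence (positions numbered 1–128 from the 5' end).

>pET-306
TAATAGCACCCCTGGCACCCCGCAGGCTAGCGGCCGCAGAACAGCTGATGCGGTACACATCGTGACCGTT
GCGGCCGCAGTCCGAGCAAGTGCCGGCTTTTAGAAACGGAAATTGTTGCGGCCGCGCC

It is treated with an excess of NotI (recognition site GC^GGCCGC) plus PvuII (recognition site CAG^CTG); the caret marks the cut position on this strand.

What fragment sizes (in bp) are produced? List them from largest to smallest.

NotI sites (GCGGCCGC) start at positions 30, 71, 118.
NotI cuts after base 2 of each site, so after positions 31, 72, 119.
The PvuII site (CAGCTG) starts at position 42.
PvuII cuts after base 3 of each site, so after position 44.
Combined cut positions: 31, 44, 72, 119.
Linear molecule, 4 cuts → 5 fragments:
  1–31 → 31 bp
  32–44 → 13 bp
  45–72 → 28 bp
  73–119 → 47 bp
  120–128 → 9 bp
Sorted largest to smallest: 47, 31, 28, 13, 9 bp.

47, 31, 28, 13, 9 bp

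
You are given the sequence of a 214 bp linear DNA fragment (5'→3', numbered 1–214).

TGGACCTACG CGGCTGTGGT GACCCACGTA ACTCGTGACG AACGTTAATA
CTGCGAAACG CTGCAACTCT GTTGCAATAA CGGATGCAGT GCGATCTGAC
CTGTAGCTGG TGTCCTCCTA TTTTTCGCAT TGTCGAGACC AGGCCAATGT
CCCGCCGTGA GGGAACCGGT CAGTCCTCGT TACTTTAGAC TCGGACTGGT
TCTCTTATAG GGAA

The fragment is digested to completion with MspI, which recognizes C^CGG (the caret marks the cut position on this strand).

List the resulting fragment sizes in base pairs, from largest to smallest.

166, 48 bp

The MspI site (CCGG) starts at position 166.
MspI cuts after the first base of each site, so after position 166.
Linear molecule, 1 cut → 2 fragments:
  1–166 → 166 bp
  167–214 → 48 bp
Sorted largest to smallest: 166, 48 bp.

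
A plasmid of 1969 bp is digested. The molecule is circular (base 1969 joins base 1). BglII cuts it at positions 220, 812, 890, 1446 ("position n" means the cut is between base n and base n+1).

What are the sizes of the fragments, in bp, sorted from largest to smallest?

Circular molecule, 4 cuts → 4 fragments:
  812 − 220 = 592 bp
  890 − 812 = 78 bp
  1446 − 890 = 556 bp
  wrap: 1969 − 1446 + 220 = 743 bp
Sorted largest to smallest: 743, 592, 556, 78 bp.

743, 592, 556, 78 bp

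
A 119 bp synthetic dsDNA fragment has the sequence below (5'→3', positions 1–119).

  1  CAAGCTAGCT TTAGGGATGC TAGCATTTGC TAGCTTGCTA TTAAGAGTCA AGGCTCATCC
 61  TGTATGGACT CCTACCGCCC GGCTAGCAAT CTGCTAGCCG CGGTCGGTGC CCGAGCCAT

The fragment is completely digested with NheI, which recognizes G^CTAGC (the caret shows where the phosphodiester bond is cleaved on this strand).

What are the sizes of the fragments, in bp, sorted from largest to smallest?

53, 26, 15, 11, 10, 4 bp

NheI sites (GCTAGC) start at positions 4, 19, 29, 82, 93.
NheI cuts after the first base of each site, so after positions 4, 19, 29, 82, 93.
Linear molecule, 5 cuts → 6 fragments:
  1–4 → 4 bp
  5–19 → 15 bp
  20–29 → 10 bp
  30–82 → 53 bp
  83–93 → 11 bp
  94–119 → 26 bp
Sorted largest to smallest: 53, 26, 15, 11, 10, 4 bp.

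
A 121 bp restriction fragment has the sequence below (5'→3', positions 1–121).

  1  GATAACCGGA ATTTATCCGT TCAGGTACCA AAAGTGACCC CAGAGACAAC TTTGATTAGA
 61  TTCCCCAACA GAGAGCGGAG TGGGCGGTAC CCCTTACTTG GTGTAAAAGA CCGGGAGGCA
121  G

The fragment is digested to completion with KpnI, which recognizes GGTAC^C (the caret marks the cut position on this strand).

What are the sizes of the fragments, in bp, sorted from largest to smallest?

62, 31, 28 bp

KpnI sites (GGTACC) start at positions 24, 86.
KpnI cuts after base 5 of each site (before the last base), so after positions 28, 90.
Linear molecule, 2 cuts → 3 fragments:
  1–28 → 28 bp
  29–90 → 62 bp
  91–121 → 31 bp
Sorted largest to smallest: 62, 31, 28 bp.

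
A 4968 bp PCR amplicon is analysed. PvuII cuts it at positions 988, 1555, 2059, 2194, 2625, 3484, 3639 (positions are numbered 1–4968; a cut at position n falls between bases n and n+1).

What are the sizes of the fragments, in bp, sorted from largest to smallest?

Linear molecule, 7 cuts → 8 fragments:
  988 − 0 = 988 bp
  1555 − 988 = 567 bp
  2059 − 1555 = 504 bp
  2194 − 2059 = 135 bp
  2625 − 2194 = 431 bp
  3484 − 2625 = 859 bp
  3639 − 3484 = 155 bp
  4968 − 3639 = 1329 bp
Sorted largest to smallest: 1329, 988, 859, 567, 504, 431, 155, 135 bp.

1329, 988, 859, 567, 504, 431, 155, 135 bp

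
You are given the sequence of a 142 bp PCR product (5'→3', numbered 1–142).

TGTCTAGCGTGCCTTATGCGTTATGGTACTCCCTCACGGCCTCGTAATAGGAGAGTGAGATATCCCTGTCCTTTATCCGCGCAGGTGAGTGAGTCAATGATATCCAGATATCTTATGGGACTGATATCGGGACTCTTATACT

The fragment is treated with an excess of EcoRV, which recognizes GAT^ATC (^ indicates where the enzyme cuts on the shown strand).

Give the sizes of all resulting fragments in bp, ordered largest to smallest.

EcoRV sites (GATATC) start at positions 59, 99, 107, 123.
EcoRV cuts after base 3 of each site, so after positions 61, 101, 109, 125.
Linear molecule, 4 cuts → 5 fragments:
  1–61 → 61 bp
  62–101 → 40 bp
  102–109 → 8 bp
  110–125 → 16 bp
  126–142 → 17 bp
Sorted largest to smallest: 61, 40, 17, 16, 8 bp.

61, 40, 17, 16, 8 bp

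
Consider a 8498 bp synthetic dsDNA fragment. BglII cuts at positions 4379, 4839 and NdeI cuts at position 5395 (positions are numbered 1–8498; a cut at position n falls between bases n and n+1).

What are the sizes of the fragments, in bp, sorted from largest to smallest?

4379, 3103, 556, 460 bp

Combined cut positions (sorted): 4379, 4839, 5395.
Linear molecule, 3 cuts → 4 fragments:
  4379 − 0 = 4379 bp
  4839 − 4379 = 460 bp
  5395 − 4839 = 556 bp
  8498 − 5395 = 3103 bp
Sorted largest to smallest: 4379, 3103, 556, 460 bp.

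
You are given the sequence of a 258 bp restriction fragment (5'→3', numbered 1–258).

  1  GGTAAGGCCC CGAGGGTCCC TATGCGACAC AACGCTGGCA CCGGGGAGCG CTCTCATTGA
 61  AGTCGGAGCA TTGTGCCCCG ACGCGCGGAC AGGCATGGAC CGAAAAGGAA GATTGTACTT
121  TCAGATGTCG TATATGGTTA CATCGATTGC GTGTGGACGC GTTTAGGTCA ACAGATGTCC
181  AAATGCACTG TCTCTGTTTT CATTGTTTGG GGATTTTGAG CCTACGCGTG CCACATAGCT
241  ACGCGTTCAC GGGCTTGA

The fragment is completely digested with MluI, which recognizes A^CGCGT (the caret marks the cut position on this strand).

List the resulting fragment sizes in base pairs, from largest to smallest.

157, 67, 17, 17 bp

MluI sites (ACGCGT) start at positions 157, 224, 241.
MluI cuts after the first base of each site, so after positions 157, 224, 241.
Linear molecule, 3 cuts → 4 fragments:
  1–157 → 157 bp
  158–224 → 67 bp
  225–241 → 17 bp
  242–258 → 17 bp
Sorted largest to smallest: 157, 67, 17, 17 bp.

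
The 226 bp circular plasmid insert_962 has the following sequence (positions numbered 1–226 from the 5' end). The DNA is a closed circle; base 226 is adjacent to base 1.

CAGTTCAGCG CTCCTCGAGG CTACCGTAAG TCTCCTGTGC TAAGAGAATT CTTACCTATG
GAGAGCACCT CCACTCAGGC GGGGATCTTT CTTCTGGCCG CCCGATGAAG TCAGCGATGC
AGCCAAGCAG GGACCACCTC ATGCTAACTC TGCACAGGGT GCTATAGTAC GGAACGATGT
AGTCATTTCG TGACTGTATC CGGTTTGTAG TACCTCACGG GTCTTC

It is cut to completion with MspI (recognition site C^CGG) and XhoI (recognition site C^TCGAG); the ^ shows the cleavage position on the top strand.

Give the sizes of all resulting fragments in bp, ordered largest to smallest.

The MspI site (CCGG) starts at position 200.
MspI cuts after the first base of each site, so after position 200.
The XhoI site (CTCGAG) starts at position 14.
XhoI cuts after the first base of each site, so after position 14.
Combined cut positions: 14, 200.
Circular molecule, 2 cuts → 2 fragments:
  15–200 → 186 bp
  201–226 then 1–14 → 26 + 14 = 40 bp
Sorted largest to smallest: 186, 40 bp.

186, 40 bp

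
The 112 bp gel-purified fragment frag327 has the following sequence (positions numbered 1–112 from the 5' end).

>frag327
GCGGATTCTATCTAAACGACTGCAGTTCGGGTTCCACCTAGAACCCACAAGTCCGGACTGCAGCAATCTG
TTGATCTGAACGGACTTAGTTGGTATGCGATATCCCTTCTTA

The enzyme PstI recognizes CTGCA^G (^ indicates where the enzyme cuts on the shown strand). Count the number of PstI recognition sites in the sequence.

2

CTGCAG occurs starting at positions 20, 58.
PstI cuts at 2 sites.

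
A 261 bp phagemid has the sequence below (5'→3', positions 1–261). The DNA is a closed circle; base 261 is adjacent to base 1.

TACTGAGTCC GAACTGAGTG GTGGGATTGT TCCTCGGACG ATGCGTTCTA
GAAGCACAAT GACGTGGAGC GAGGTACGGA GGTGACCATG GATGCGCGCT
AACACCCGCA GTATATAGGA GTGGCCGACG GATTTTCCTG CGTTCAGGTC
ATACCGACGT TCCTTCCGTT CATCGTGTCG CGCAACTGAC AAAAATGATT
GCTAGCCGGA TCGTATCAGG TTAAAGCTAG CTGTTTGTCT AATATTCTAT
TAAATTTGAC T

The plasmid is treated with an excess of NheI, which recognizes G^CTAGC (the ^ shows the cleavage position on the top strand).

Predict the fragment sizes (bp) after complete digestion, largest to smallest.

NheI sites (GCTAGC) start at positions 201, 226.
NheI cuts after the first base of each site, so after positions 201, 226.
Circular molecule, 2 cuts → 2 fragments:
  202–226 → 25 bp
  227–261 then 1–201 → 35 + 201 = 236 bp
Sorted largest to smallest: 236, 25 bp.

236, 25 bp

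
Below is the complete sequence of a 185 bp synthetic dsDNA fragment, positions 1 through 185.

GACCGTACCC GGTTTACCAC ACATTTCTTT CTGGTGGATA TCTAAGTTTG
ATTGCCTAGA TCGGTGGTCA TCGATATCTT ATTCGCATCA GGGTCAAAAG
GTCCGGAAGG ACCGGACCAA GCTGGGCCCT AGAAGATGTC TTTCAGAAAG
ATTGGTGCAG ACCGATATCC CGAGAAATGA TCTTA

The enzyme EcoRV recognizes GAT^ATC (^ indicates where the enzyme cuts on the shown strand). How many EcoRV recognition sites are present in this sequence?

3

GATATC occurs starting at positions 37, 73, 164.
EcoRV cuts at 3 sites.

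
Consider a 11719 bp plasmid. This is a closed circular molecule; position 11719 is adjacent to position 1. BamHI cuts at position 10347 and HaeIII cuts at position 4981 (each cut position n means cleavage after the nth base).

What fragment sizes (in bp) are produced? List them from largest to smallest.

Combined cut positions (sorted): 4981, 10347.
Circular molecule, 2 cuts → 2 fragments:
  10347 − 4981 = 5366 bp
  wrap: 11719 − 10347 + 4981 = 6353 bp
Sorted largest to smallest: 6353, 5366 bp.

6353, 5366 bp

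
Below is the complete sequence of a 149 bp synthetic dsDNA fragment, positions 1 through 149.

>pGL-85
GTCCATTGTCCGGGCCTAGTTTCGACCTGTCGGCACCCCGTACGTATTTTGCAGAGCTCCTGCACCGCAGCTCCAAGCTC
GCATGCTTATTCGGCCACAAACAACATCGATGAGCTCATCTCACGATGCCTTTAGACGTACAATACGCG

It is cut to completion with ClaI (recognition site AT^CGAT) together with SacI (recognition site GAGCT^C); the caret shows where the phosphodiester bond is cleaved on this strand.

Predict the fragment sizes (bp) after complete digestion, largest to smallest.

The ClaI site (ATCGAT) starts at position 106.
ClaI cuts after base 2 of each site, so after position 107.
SacI sites (GAGCTC) start at positions 54, 112.
SacI cuts after base 5 of each site (before the last base), so after positions 58, 116.
Combined cut positions: 58, 107, 116.
Linear molecule, 3 cuts → 4 fragments:
  1–58 → 58 bp
  59–107 → 49 bp
  108–116 → 9 bp
  117–149 → 33 bp
Sorted largest to smallest: 58, 49, 33, 9 bp.

58, 49, 33, 9 bp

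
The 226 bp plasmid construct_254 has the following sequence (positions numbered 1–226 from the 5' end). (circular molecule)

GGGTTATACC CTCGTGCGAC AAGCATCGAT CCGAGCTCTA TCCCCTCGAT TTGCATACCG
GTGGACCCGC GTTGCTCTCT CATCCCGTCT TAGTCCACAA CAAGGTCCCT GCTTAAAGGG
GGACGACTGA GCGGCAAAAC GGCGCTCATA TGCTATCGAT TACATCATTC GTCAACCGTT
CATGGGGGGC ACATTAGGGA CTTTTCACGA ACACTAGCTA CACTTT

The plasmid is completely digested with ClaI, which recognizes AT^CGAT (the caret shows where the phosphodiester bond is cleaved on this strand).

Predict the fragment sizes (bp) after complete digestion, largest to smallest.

130, 96 bp

ClaI sites (ATCGAT) start at positions 25, 155.
ClaI cuts after base 2 of each site, so after positions 26, 156.
Circular molecule, 2 cuts → 2 fragments:
  27–156 → 130 bp
  157–226 then 1–26 → 70 + 26 = 96 bp
Sorted largest to smallest: 130, 96 bp.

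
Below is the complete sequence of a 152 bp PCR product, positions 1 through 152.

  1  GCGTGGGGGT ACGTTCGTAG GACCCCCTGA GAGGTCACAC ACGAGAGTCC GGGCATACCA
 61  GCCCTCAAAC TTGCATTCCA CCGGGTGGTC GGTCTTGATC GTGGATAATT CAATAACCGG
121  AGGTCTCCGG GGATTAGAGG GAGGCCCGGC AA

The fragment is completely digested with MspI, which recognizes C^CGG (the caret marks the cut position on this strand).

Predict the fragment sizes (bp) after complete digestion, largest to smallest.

49, 36, 32, 19, 10, 6 bp

MspI sites (CCGG) start at positions 49, 81, 117, 127, 146.
MspI cuts after the first base of each site, so after positions 49, 81, 117, 127, 146.
Linear molecule, 5 cuts → 6 fragments:
  1–49 → 49 bp
  50–81 → 32 bp
  82–117 → 36 bp
  118–127 → 10 bp
  128–146 → 19 bp
  147–152 → 6 bp
Sorted largest to smallest: 49, 36, 32, 19, 10, 6 bp.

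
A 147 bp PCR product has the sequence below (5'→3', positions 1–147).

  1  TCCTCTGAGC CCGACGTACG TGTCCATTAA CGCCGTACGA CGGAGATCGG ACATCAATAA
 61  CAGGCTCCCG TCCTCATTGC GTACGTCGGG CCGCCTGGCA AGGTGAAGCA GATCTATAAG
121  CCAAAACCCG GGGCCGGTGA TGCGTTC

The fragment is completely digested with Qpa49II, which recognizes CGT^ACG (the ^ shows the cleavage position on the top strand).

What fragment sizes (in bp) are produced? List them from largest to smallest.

Qpa49II sites (CGTACG) start at positions 15, 34, 80.
Qpa49II cuts after base 3 of each site, so after positions 17, 36, 82.
Linear molecule, 3 cuts → 4 fragments:
  1–17 → 17 bp
  18–36 → 19 bp
  37–82 → 46 bp
  83–147 → 65 bp
Sorted largest to smallest: 65, 46, 19, 17 bp.

65, 46, 19, 17 bp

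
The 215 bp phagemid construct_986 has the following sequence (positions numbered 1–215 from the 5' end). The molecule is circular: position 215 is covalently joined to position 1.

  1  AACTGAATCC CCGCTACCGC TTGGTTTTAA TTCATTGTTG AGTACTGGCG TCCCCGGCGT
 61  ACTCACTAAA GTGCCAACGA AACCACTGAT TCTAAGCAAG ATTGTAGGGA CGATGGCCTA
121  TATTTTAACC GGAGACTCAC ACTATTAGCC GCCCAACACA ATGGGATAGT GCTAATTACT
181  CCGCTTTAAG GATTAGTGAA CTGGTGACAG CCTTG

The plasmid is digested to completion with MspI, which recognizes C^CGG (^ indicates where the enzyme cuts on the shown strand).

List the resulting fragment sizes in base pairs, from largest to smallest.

MspI sites (CCGG) start at positions 54, 129.
MspI cuts after the first base of each site, so after positions 54, 129.
Circular molecule, 2 cuts → 2 fragments:
  55–129 → 75 bp
  130–215 then 1–54 → 86 + 54 = 140 bp
Sorted largest to smallest: 140, 75 bp.

140, 75 bp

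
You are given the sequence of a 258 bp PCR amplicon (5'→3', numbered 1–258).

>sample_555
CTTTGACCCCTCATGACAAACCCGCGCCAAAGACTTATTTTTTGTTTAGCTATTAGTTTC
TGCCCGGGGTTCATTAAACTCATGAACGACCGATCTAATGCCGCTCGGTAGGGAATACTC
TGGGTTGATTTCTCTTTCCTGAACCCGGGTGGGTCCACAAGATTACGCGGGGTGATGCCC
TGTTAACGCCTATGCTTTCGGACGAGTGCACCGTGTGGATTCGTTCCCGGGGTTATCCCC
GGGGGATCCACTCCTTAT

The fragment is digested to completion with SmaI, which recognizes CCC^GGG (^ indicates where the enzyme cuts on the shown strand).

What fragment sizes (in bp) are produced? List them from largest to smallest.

SmaI sites (CCCGGG) start at positions 63, 144, 226, 238.
SmaI cuts after base 3 of each site, so after positions 65, 146, 228, 240.
Linear molecule, 4 cuts → 5 fragments:
  1–65 → 65 bp
  66–146 → 81 bp
  147–228 → 82 bp
  229–240 → 12 bp
  241–258 → 18 bp
Sorted largest to smallest: 82, 81, 65, 18, 12 bp.

82, 81, 65, 18, 12 bp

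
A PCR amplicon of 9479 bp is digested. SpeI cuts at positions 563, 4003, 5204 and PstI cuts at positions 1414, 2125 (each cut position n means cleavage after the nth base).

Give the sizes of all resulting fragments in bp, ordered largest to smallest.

Combined cut positions (sorted): 563, 1414, 2125, 4003, 5204.
Linear molecule, 5 cuts → 6 fragments:
  563 − 0 = 563 bp
  1414 − 563 = 851 bp
  2125 − 1414 = 711 bp
  4003 − 2125 = 1878 bp
  5204 − 4003 = 1201 bp
  9479 − 5204 = 4275 bp
Sorted largest to smallest: 4275, 1878, 1201, 851, 711, 563 bp.

4275, 1878, 1201, 851, 711, 563 bp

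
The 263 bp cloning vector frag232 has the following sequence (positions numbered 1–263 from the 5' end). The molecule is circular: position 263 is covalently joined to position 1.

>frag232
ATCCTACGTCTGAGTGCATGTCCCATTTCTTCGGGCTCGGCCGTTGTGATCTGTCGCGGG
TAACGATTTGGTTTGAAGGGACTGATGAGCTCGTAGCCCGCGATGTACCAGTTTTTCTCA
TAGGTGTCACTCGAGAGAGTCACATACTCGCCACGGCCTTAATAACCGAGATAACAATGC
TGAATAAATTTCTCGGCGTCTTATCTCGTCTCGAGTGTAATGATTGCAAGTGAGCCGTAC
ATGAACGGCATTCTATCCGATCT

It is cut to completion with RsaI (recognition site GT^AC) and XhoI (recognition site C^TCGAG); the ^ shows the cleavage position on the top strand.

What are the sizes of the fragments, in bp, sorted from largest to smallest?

131, 80, 28, 24 bp

RsaI sites (GTAC) start at positions 105, 237.
RsaI cuts after base 2 of each site, so after positions 106, 238.
XhoI sites (CTCGAG) start at positions 130, 210.
XhoI cuts after the first base of each site, so after positions 130, 210.
Combined cut positions: 106, 130, 210, 238.
Circular molecule, 4 cuts → 4 fragments:
  107–130 → 24 bp
  131–210 → 80 bp
  211–238 → 28 bp
  239–263 then 1–106 → 25 + 106 = 131 bp
Sorted largest to smallest: 131, 80, 28, 24 bp.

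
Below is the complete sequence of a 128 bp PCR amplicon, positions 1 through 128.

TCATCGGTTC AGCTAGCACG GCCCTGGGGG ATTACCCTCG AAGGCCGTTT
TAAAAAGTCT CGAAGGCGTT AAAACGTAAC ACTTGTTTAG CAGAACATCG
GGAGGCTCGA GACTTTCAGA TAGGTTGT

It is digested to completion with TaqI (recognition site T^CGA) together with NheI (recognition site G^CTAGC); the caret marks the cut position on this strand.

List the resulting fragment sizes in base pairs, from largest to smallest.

TaqI sites (TCGA) start at positions 38, 60, 107.
TaqI cuts after the first base of each site, so after positions 38, 60, 107.
The NheI site (GCTAGC) starts at position 12.
NheI cuts after the first base of each site, so after position 12.
Combined cut positions: 12, 38, 60, 107.
Linear molecule, 4 cuts → 5 fragments:
  1–12 → 12 bp
  13–38 → 26 bp
  39–60 → 22 bp
  61–107 → 47 bp
  108–128 → 21 bp
Sorted largest to smallest: 47, 26, 22, 21, 12 bp.

47, 26, 22, 21, 12 bp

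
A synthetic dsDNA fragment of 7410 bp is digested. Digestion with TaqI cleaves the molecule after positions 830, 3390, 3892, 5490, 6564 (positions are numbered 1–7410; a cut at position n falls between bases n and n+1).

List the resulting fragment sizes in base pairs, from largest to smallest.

Linear molecule, 5 cuts → 6 fragments:
  830 − 0 = 830 bp
  3390 − 830 = 2560 bp
  3892 − 3390 = 502 bp
  5490 − 3892 = 1598 bp
  6564 − 5490 = 1074 bp
  7410 − 6564 = 846 bp
Sorted largest to smallest: 2560, 1598, 1074, 846, 830, 502 bp.

2560, 1598, 1074, 846, 830, 502 bp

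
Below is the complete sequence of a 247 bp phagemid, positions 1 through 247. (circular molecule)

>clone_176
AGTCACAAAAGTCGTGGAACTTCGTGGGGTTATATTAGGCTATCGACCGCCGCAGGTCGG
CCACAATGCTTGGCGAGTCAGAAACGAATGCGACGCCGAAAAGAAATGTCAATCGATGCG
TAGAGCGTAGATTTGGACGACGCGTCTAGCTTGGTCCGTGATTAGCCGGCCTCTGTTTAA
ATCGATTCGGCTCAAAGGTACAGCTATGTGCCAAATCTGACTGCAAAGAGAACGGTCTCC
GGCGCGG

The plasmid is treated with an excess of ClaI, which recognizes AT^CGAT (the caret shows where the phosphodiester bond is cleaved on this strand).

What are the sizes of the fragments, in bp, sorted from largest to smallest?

ClaI sites (ATCGAT) start at positions 112, 181.
ClaI cuts after base 2 of each site, so after positions 113, 182.
Circular molecule, 2 cuts → 2 fragments:
  114–182 → 69 bp
  183–247 then 1–113 → 65 + 113 = 178 bp
Sorted largest to smallest: 178, 69 bp.

178, 69 bp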